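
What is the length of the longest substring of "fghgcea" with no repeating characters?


Input: "fghgcea"
Sliding window (track last position of each char):
  Position 0 ('f'): window [0,0] length 1 -- new best
  Position 1 ('g'): window [0,1] length 2 -- new best
  Position 2 ('h'): window [0,2] length 3 -- new best
  Position 3 ('g'): repeat (last at 1), move window start to 2
  Position 3 ('g'): window [2,3] length 2
  Position 4 ('c'): window [2,4] length 3
  Position 5 ('e'): window [2,5] length 4 -- new best
  Position 6 ('a'): window [2,6] length 5 -- new best
Longest substring with no repeats: "hgcea" with length 5

5


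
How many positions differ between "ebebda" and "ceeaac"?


Comparing "ebebda" and "ceeaac" position by position:
  Position 0: 'e' vs 'c' => DIFFER
  Position 1: 'b' vs 'e' => DIFFER
  Position 2: 'e' vs 'e' => same
  Position 3: 'b' vs 'a' => DIFFER
  Position 4: 'd' vs 'a' => DIFFER
  Position 5: 'a' vs 'c' => DIFFER
Positions that differ: 5

5


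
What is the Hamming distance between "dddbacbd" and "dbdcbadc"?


Comparing "dddbacbd" and "dbdcbadc" position by position:
  Position 0: 'd' vs 'd' => same
  Position 1: 'd' vs 'b' => differ
  Position 2: 'd' vs 'd' => same
  Position 3: 'b' vs 'c' => differ
  Position 4: 'a' vs 'b' => differ
  Position 5: 'c' vs 'a' => differ
  Position 6: 'b' vs 'd' => differ
  Position 7: 'd' vs 'c' => differ
Total differences (Hamming distance): 6

6


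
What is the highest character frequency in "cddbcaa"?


Input: cddbcaa
Character counts:
  'a': 2
  'b': 1
  'c': 2
  'd': 2
Maximum frequency: 2

2


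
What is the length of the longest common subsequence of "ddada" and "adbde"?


LCS of "ddada" and "adbde"
DP table:
           a    d    b    d    e
      0    0    0    0    0    0
  d   0    0    1    1    1    1
  d   0    0    1    1    2    2
  a   0    1    1    1    2    2
  d   0    1    2    2    2    2
  a   0    1    2    2    2    2
LCS length = dp[5][5] = 2

2


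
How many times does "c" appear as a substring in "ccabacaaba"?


Searching for "c" in "ccabacaaba"
Scanning each position:
  Position 0: "c" => MATCH
  Position 1: "c" => MATCH
  Position 2: "a" => no
  Position 3: "b" => no
  Position 4: "a" => no
  Position 5: "c" => MATCH
  Position 6: "a" => no
  Position 7: "a" => no
  Position 8: "b" => no
  Position 9: "a" => no
Total occurrences: 3

3


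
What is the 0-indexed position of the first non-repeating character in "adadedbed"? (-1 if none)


Input: adadedbed
Character frequencies:
  'a': 2
  'b': 1
  'd': 4
  'e': 2
Scanning left to right for freq == 1:
  Position 0 ('a'): freq=2, skip
  Position 1 ('d'): freq=4, skip
  Position 2 ('a'): freq=2, skip
  Position 3 ('d'): freq=4, skip
  Position 4 ('e'): freq=2, skip
  Position 5 ('d'): freq=4, skip
  Position 6 ('b'): unique! => answer = 6

6


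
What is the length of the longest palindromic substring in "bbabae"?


Input: "bbabae"
Checking substrings for palindromes:
  [1:4] "bab" (len 3) => palindrome
  [2:5] "aba" (len 3) => palindrome
  [0:2] "bb" (len 2) => palindrome
Longest palindromic substring: "bab" with length 3

3


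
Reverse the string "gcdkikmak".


Input: gcdkikmak
Reading characters right to left:
  Position 8: 'k'
  Position 7: 'a'
  Position 6: 'm'
  Position 5: 'k'
  Position 4: 'i'
  Position 3: 'k'
  Position 2: 'd'
  Position 1: 'c'
  Position 0: 'g'
Reversed: kamkikdcg

kamkikdcg


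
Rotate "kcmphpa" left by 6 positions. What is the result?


Input: "kcmphpa", rotate left by 6
First 6 characters: "kcmphp"
Remaining characters: "a"
Concatenate remaining + first: "a" + "kcmphp" = "akcmphp"

akcmphp


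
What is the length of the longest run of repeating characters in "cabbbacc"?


Input: "cabbbacc"
Scanning for longest run:
  Position 1 ('a'): new char, reset run to 1
  Position 2 ('b'): new char, reset run to 1
  Position 3 ('b'): continues run of 'b', length=2
  Position 4 ('b'): continues run of 'b', length=3
  Position 5 ('a'): new char, reset run to 1
  Position 6 ('c'): new char, reset run to 1
  Position 7 ('c'): continues run of 'c', length=2
Longest run: 'b' with length 3

3


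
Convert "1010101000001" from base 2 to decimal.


Input: "1010101000001" in base 2
Positional expansion:
  Digit '1' (value 1) x 2^12 = 4096
  Digit '0' (value 0) x 2^11 = 0
  Digit '1' (value 1) x 2^10 = 1024
  Digit '0' (value 0) x 2^9 = 0
  Digit '1' (value 1) x 2^8 = 256
  Digit '0' (value 0) x 2^7 = 0
  Digit '1' (value 1) x 2^6 = 64
  Digit '0' (value 0) x 2^5 = 0
  Digit '0' (value 0) x 2^4 = 0
  Digit '0' (value 0) x 2^3 = 0
  Digit '0' (value 0) x 2^2 = 0
  Digit '0' (value 0) x 2^1 = 0
  Digit '1' (value 1) x 2^0 = 1
Sum = 5441

5441


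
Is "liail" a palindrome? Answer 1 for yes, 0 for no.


Input: liail
Reversed: liail
  Compare pos 0 ('l') with pos 4 ('l'): match
  Compare pos 1 ('i') with pos 3 ('i'): match
Result: palindrome

1


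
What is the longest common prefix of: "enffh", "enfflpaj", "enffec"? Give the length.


Words: enffh, enfflpaj, enffec
  Position 0: all 'e' => match
  Position 1: all 'n' => match
  Position 2: all 'f' => match
  Position 3: all 'f' => match
  Position 4: ('h', 'l', 'e') => mismatch, stop
LCP = "enff" (length 4)

4


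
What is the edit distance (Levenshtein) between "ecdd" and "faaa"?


Computing edit distance: "ecdd" -> "faaa"
DP table:
           f    a    a    a
      0    1    2    3    4
  e   1    1    2    3    4
  c   2    2    2    3    4
  d   3    3    3    3    4
  d   4    4    4    4    4
Edit distance = dp[4][4] = 4

4


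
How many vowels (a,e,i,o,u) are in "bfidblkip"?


Input: bfidblkip
Checking each character:
  'b' at position 0: consonant
  'f' at position 1: consonant
  'i' at position 2: vowel (running total: 1)
  'd' at position 3: consonant
  'b' at position 4: consonant
  'l' at position 5: consonant
  'k' at position 6: consonant
  'i' at position 7: vowel (running total: 2)
  'p' at position 8: consonant
Total vowels: 2

2


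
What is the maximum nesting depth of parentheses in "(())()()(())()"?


Input: "(())()()(())()"
Tracking depth:
  Position 0 '(': depth becomes 1
  Position 1 '(': depth becomes 2
  Position 2 ')': depth becomes 1
  Position 3 ')': depth becomes 0
  Position 4 '(': depth becomes 1
  Position 5 ')': depth becomes 0
  Position 6 '(': depth becomes 1
  Position 7 ')': depth becomes 0
  Position 8 '(': depth becomes 1
  Position 9 '(': depth becomes 2
  Position 10 ')': depth becomes 1
  Position 11 ')': depth becomes 0
  Position 12 '(': depth becomes 1
  Position 13 ')': depth becomes 0
Maximum depth reached: 2

2


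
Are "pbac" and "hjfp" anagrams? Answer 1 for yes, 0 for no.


Strings: "pbac", "hjfp"
Sorted first:  abcp
Sorted second: fhjp
Differ at position 0: 'a' vs 'f' => not anagrams

0


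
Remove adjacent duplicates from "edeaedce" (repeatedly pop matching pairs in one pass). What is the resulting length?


Input: edeaedce
Stack-based adjacent duplicate removal:
  Read 'e': push. Stack: e
  Read 'd': push. Stack: ed
  Read 'e': push. Stack: ede
  Read 'a': push. Stack: edea
  Read 'e': push. Stack: edeae
  Read 'd': push. Stack: edeaed
  Read 'c': push. Stack: edeaedc
  Read 'e': push. Stack: edeaedce
Final stack: "edeaedce" (length 8)

8


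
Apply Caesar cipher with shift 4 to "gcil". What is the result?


Caesar cipher: shift "gcil" by 4
  'g' (pos 6) + 4 = pos 10 = 'k'
  'c' (pos 2) + 4 = pos 6 = 'g'
  'i' (pos 8) + 4 = pos 12 = 'm'
  'l' (pos 11) + 4 = pos 15 = 'p'
Result: kgmp

kgmp


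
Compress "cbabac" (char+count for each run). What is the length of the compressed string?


Input: cbabac
Runs:
  'c' x 1 => "c1"
  'b' x 1 => "b1"
  'a' x 1 => "a1"
  'b' x 1 => "b1"
  'a' x 1 => "a1"
  'c' x 1 => "c1"
Compressed: "c1b1a1b1a1c1"
Compressed length: 12

12


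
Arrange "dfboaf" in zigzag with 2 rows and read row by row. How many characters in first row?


Zigzag "dfboaf" into 2 rows:
Placing characters:
  'd' => row 0
  'f' => row 1
  'b' => row 0
  'o' => row 1
  'a' => row 0
  'f' => row 1
Rows:
  Row 0: "dba"
  Row 1: "fof"
First row length: 3

3


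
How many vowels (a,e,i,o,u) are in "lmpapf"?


Input: lmpapf
Checking each character:
  'l' at position 0: consonant
  'm' at position 1: consonant
  'p' at position 2: consonant
  'a' at position 3: vowel (running total: 1)
  'p' at position 4: consonant
  'f' at position 5: consonant
Total vowels: 1

1


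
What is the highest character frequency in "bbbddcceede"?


Input: bbbddcceede
Character counts:
  'b': 3
  'c': 2
  'd': 3
  'e': 3
Maximum frequency: 3

3


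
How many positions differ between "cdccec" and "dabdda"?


Comparing "cdccec" and "dabdda" position by position:
  Position 0: 'c' vs 'd' => DIFFER
  Position 1: 'd' vs 'a' => DIFFER
  Position 2: 'c' vs 'b' => DIFFER
  Position 3: 'c' vs 'd' => DIFFER
  Position 4: 'e' vs 'd' => DIFFER
  Position 5: 'c' vs 'a' => DIFFER
Positions that differ: 6

6


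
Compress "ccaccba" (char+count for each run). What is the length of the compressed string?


Input: ccaccba
Runs:
  'c' x 2 => "c2"
  'a' x 1 => "a1"
  'c' x 2 => "c2"
  'b' x 1 => "b1"
  'a' x 1 => "a1"
Compressed: "c2a1c2b1a1"
Compressed length: 10

10


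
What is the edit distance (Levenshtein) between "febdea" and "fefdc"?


Computing edit distance: "febdea" -> "fefdc"
DP table:
           f    e    f    d    c
      0    1    2    3    4    5
  f   1    0    1    2    3    4
  e   2    1    0    1    2    3
  b   3    2    1    1    2    3
  d   4    3    2    2    1    2
  e   5    4    3    3    2    2
  a   6    5    4    4    3    3
Edit distance = dp[6][5] = 3

3


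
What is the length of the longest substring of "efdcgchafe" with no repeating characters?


Input: "efdcgchafe"
Sliding window (track last position of each char):
  Position 0 ('e'): window [0,0] length 1 -- new best
  Position 1 ('f'): window [0,1] length 2 -- new best
  Position 2 ('d'): window [0,2] length 3 -- new best
  Position 3 ('c'): window [0,3] length 4 -- new best
  Position 4 ('g'): window [0,4] length 5 -- new best
  Position 5 ('c'): repeat (last at 3), move window start to 4
  Position 5 ('c'): window [4,5] length 2
  Position 6 ('h'): window [4,6] length 3
  Position 7 ('a'): window [4,7] length 4
  Position 8 ('f'): window [4,8] length 5
  Position 9 ('e'): window [4,9] length 6 -- new best
Longest substring with no repeats: "gchafe" with length 6

6


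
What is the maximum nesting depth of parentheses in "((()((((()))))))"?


Input: "((()((((()))))))"
Tracking depth:
  Position 0 '(': depth becomes 1
  Position 1 '(': depth becomes 2
  Position 2 '(': depth becomes 3
  Position 3 ')': depth becomes 2
  Position 4 '(': depth becomes 3
  Position 5 '(': depth becomes 4
  Position 6 '(': depth becomes 5
  Position 7 '(': depth becomes 6
  Position 8 '(': depth becomes 7
  Position 9 ')': depth becomes 6
  Position 10 ')': depth becomes 5
  Position 11 ')': depth becomes 4
  Position 12 ')': depth becomes 3
  Position 13 ')': depth becomes 2
  Position 14 ')': depth becomes 1
  Position 15 ')': depth becomes 0
Maximum depth reached: 7

7


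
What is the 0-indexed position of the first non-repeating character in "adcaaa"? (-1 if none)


Input: adcaaa
Character frequencies:
  'a': 4
  'c': 1
  'd': 1
Scanning left to right for freq == 1:
  Position 0 ('a'): freq=4, skip
  Position 1 ('d'): unique! => answer = 1

1


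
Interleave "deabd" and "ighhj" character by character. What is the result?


Interleaving "deabd" and "ighhj":
  Position 0: 'd' from first, 'i' from second => "di"
  Position 1: 'e' from first, 'g' from second => "eg"
  Position 2: 'a' from first, 'h' from second => "ah"
  Position 3: 'b' from first, 'h' from second => "bh"
  Position 4: 'd' from first, 'j' from second => "dj"
Result: diegahbhdj

diegahbhdj


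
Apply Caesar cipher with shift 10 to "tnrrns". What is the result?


Caesar cipher: shift "tnrrns" by 10
  't' (pos 19) + 10 = pos 3 = 'd'
  'n' (pos 13) + 10 = pos 23 = 'x'
  'r' (pos 17) + 10 = pos 1 = 'b'
  'r' (pos 17) + 10 = pos 1 = 'b'
  'n' (pos 13) + 10 = pos 23 = 'x'
  's' (pos 18) + 10 = pos 2 = 'c'
Result: dxbbxc

dxbbxc


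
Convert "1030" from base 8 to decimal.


Input: "1030" in base 8
Positional expansion:
  Digit '1' (value 1) x 8^3 = 512
  Digit '0' (value 0) x 8^2 = 0
  Digit '3' (value 3) x 8^1 = 24
  Digit '0' (value 0) x 8^0 = 0
Sum = 536

536


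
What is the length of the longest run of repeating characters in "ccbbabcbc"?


Input: "ccbbabcbc"
Scanning for longest run:
  Position 1 ('c'): continues run of 'c', length=2
  Position 2 ('b'): new char, reset run to 1
  Position 3 ('b'): continues run of 'b', length=2
  Position 4 ('a'): new char, reset run to 1
  Position 5 ('b'): new char, reset run to 1
  Position 6 ('c'): new char, reset run to 1
  Position 7 ('b'): new char, reset run to 1
  Position 8 ('c'): new char, reset run to 1
Longest run: 'c' with length 2

2


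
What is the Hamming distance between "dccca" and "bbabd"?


Comparing "dccca" and "bbabd" position by position:
  Position 0: 'd' vs 'b' => differ
  Position 1: 'c' vs 'b' => differ
  Position 2: 'c' vs 'a' => differ
  Position 3: 'c' vs 'b' => differ
  Position 4: 'a' vs 'd' => differ
Total differences (Hamming distance): 5

5


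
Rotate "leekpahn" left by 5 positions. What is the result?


Input: "leekpahn", rotate left by 5
First 5 characters: "leekp"
Remaining characters: "ahn"
Concatenate remaining + first: "ahn" + "leekp" = "ahnleekp"

ahnleekp


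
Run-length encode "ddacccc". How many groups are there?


Input: ddacccc
Scanning for consecutive runs:
  Group 1: 'd' x 2 (positions 0-1)
  Group 2: 'a' x 1 (positions 2-2)
  Group 3: 'c' x 4 (positions 3-6)
Total groups: 3

3


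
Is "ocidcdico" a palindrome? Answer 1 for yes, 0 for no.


Input: ocidcdico
Reversed: ocidcdico
  Compare pos 0 ('o') with pos 8 ('o'): match
  Compare pos 1 ('c') with pos 7 ('c'): match
  Compare pos 2 ('i') with pos 6 ('i'): match
  Compare pos 3 ('d') with pos 5 ('d'): match
Result: palindrome

1


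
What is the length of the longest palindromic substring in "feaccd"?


Input: "feaccd"
Checking substrings for palindromes:
  [3:5] "cc" (len 2) => palindrome
Longest palindromic substring: "cc" with length 2

2


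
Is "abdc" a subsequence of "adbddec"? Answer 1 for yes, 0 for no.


Check if "abdc" is a subsequence of "adbddec"
Greedy scan:
  Position 0 ('a'): matches sub[0] = 'a'
  Position 1 ('d'): no match needed
  Position 2 ('b'): matches sub[1] = 'b'
  Position 3 ('d'): matches sub[2] = 'd'
  Position 4 ('d'): no match needed
  Position 5 ('e'): no match needed
  Position 6 ('c'): matches sub[3] = 'c'
All 4 characters matched => is a subsequence

1


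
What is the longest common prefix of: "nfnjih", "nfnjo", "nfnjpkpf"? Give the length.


Words: nfnjih, nfnjo, nfnjpkpf
  Position 0: all 'n' => match
  Position 1: all 'f' => match
  Position 2: all 'n' => match
  Position 3: all 'j' => match
  Position 4: ('i', 'o', 'p') => mismatch, stop
LCP = "nfnj" (length 4)

4


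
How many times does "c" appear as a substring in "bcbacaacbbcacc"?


Searching for "c" in "bcbacaacbbcacc"
Scanning each position:
  Position 0: "b" => no
  Position 1: "c" => MATCH
  Position 2: "b" => no
  Position 3: "a" => no
  Position 4: "c" => MATCH
  Position 5: "a" => no
  Position 6: "a" => no
  Position 7: "c" => MATCH
  Position 8: "b" => no
  Position 9: "b" => no
  Position 10: "c" => MATCH
  Position 11: "a" => no
  Position 12: "c" => MATCH
  Position 13: "c" => MATCH
Total occurrences: 6

6


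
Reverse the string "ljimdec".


Input: ljimdec
Reading characters right to left:
  Position 6: 'c'
  Position 5: 'e'
  Position 4: 'd'
  Position 3: 'm'
  Position 2: 'i'
  Position 1: 'j'
  Position 0: 'l'
Reversed: cedmijl

cedmijl


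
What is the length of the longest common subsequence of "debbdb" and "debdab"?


LCS of "debbdb" and "debdab"
DP table:
           d    e    b    d    a    b
      0    0    0    0    0    0    0
  d   0    1    1    1    1    1    1
  e   0    1    2    2    2    2    2
  b   0    1    2    3    3    3    3
  b   0    1    2    3    3    3    4
  d   0    1    2    3    4    4    4
  b   0    1    2    3    4    4    5
LCS length = dp[6][6] = 5

5


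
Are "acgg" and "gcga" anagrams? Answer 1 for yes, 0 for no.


Strings: "acgg", "gcga"
Sorted first:  acgg
Sorted second: acgg
Sorted forms match => anagrams

1


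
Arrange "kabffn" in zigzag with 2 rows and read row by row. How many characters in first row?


Zigzag "kabffn" into 2 rows:
Placing characters:
  'k' => row 0
  'a' => row 1
  'b' => row 0
  'f' => row 1
  'f' => row 0
  'n' => row 1
Rows:
  Row 0: "kbf"
  Row 1: "afn"
First row length: 3

3


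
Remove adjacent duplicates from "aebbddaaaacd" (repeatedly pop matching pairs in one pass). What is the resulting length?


Input: aebbddaaaacd
Stack-based adjacent duplicate removal:
  Read 'a': push. Stack: a
  Read 'e': push. Stack: ae
  Read 'b': push. Stack: aeb
  Read 'b': matches stack top 'b' => pop. Stack: ae
  Read 'd': push. Stack: aed
  Read 'd': matches stack top 'd' => pop. Stack: ae
  Read 'a': push. Stack: aea
  Read 'a': matches stack top 'a' => pop. Stack: ae
  Read 'a': push. Stack: aea
  Read 'a': matches stack top 'a' => pop. Stack: ae
  Read 'c': push. Stack: aec
  Read 'd': push. Stack: aecd
Final stack: "aecd" (length 4)

4


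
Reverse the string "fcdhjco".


Input: fcdhjco
Reading characters right to left:
  Position 6: 'o'
  Position 5: 'c'
  Position 4: 'j'
  Position 3: 'h'
  Position 2: 'd'
  Position 1: 'c'
  Position 0: 'f'
Reversed: ocjhdcf

ocjhdcf


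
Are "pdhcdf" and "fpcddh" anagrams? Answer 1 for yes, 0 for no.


Strings: "pdhcdf", "fpcddh"
Sorted first:  cddfhp
Sorted second: cddfhp
Sorted forms match => anagrams

1


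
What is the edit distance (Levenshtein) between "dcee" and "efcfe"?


Computing edit distance: "dcee" -> "efcfe"
DP table:
           e    f    c    f    e
      0    1    2    3    4    5
  d   1    1    2    3    4    5
  c   2    2    2    2    3    4
  e   3    2    3    3    3    3
  e   4    3    3    4    4    3
Edit distance = dp[4][5] = 3

3


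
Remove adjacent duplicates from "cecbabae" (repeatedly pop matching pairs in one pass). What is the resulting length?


Input: cecbabae
Stack-based adjacent duplicate removal:
  Read 'c': push. Stack: c
  Read 'e': push. Stack: ce
  Read 'c': push. Stack: cec
  Read 'b': push. Stack: cecb
  Read 'a': push. Stack: cecba
  Read 'b': push. Stack: cecbab
  Read 'a': push. Stack: cecbaba
  Read 'e': push. Stack: cecbabae
Final stack: "cecbabae" (length 8)

8


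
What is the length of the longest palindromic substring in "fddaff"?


Input: "fddaff"
Checking substrings for palindromes:
  [1:3] "dd" (len 2) => palindrome
  [4:6] "ff" (len 2) => palindrome
Longest palindromic substring: "dd" with length 2

2


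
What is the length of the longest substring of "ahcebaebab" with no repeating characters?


Input: "ahcebaebab"
Sliding window (track last position of each char):
  Position 0 ('a'): window [0,0] length 1 -- new best
  Position 1 ('h'): window [0,1] length 2 -- new best
  Position 2 ('c'): window [0,2] length 3 -- new best
  Position 3 ('e'): window [0,3] length 4 -- new best
  Position 4 ('b'): window [0,4] length 5 -- new best
  Position 5 ('a'): repeat (last at 0), move window start to 1
  Position 5 ('a'): window [1,5] length 5
  Position 6 ('e'): repeat (last at 3), move window start to 4
  Position 6 ('e'): window [4,6] length 3
  Position 7 ('b'): repeat (last at 4), move window start to 5
  Position 7 ('b'): window [5,7] length 3
  Position 8 ('a'): repeat (last at 5), move window start to 6
  Position 8 ('a'): window [6,8] length 3
  Position 9 ('b'): repeat (last at 7), move window start to 8
  Position 9 ('b'): window [8,9] length 2
Longest substring with no repeats: "ahceb" with length 5

5


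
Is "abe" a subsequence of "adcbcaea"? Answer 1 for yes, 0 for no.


Check if "abe" is a subsequence of "adcbcaea"
Greedy scan:
  Position 0 ('a'): matches sub[0] = 'a'
  Position 1 ('d'): no match needed
  Position 2 ('c'): no match needed
  Position 3 ('b'): matches sub[1] = 'b'
  Position 4 ('c'): no match needed
  Position 5 ('a'): no match needed
  Position 6 ('e'): matches sub[2] = 'e'
  Position 7 ('a'): no match needed
All 3 characters matched => is a subsequence

1


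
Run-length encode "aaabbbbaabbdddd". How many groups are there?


Input: aaabbbbaabbdddd
Scanning for consecutive runs:
  Group 1: 'a' x 3 (positions 0-2)
  Group 2: 'b' x 4 (positions 3-6)
  Group 3: 'a' x 2 (positions 7-8)
  Group 4: 'b' x 2 (positions 9-10)
  Group 5: 'd' x 4 (positions 11-14)
Total groups: 5

5


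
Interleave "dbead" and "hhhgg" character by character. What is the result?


Interleaving "dbead" and "hhhgg":
  Position 0: 'd' from first, 'h' from second => "dh"
  Position 1: 'b' from first, 'h' from second => "bh"
  Position 2: 'e' from first, 'h' from second => "eh"
  Position 3: 'a' from first, 'g' from second => "ag"
  Position 4: 'd' from first, 'g' from second => "dg"
Result: dhbhehagdg

dhbhehagdg


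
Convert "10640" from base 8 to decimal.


Input: "10640" in base 8
Positional expansion:
  Digit '1' (value 1) x 8^4 = 4096
  Digit '0' (value 0) x 8^3 = 0
  Digit '6' (value 6) x 8^2 = 384
  Digit '4' (value 4) x 8^1 = 32
  Digit '0' (value 0) x 8^0 = 0
Sum = 4512

4512


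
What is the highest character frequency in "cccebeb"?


Input: cccebeb
Character counts:
  'b': 2
  'c': 3
  'e': 2
Maximum frequency: 3

3


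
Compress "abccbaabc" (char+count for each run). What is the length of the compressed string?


Input: abccbaabc
Runs:
  'a' x 1 => "a1"
  'b' x 1 => "b1"
  'c' x 2 => "c2"
  'b' x 1 => "b1"
  'a' x 2 => "a2"
  'b' x 1 => "b1"
  'c' x 1 => "c1"
Compressed: "a1b1c2b1a2b1c1"
Compressed length: 14

14


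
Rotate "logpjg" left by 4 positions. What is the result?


Input: "logpjg", rotate left by 4
First 4 characters: "logp"
Remaining characters: "jg"
Concatenate remaining + first: "jg" + "logp" = "jglogp"

jglogp


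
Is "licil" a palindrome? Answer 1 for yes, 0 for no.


Input: licil
Reversed: licil
  Compare pos 0 ('l') with pos 4 ('l'): match
  Compare pos 1 ('i') with pos 3 ('i'): match
Result: palindrome

1


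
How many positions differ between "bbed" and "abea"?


Comparing "bbed" and "abea" position by position:
  Position 0: 'b' vs 'a' => DIFFER
  Position 1: 'b' vs 'b' => same
  Position 2: 'e' vs 'e' => same
  Position 3: 'd' vs 'a' => DIFFER
Positions that differ: 2

2


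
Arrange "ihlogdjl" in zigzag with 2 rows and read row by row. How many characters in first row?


Zigzag "ihlogdjl" into 2 rows:
Placing characters:
  'i' => row 0
  'h' => row 1
  'l' => row 0
  'o' => row 1
  'g' => row 0
  'd' => row 1
  'j' => row 0
  'l' => row 1
Rows:
  Row 0: "ilgj"
  Row 1: "hodl"
First row length: 4

4


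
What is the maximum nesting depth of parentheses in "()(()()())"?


Input: "()(()()())"
Tracking depth:
  Position 0 '(': depth becomes 1
  Position 1 ')': depth becomes 0
  Position 2 '(': depth becomes 1
  Position 3 '(': depth becomes 2
  Position 4 ')': depth becomes 1
  Position 5 '(': depth becomes 2
  Position 6 ')': depth becomes 1
  Position 7 '(': depth becomes 2
  Position 8 ')': depth becomes 1
  Position 9 ')': depth becomes 0
Maximum depth reached: 2

2


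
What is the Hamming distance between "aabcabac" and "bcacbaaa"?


Comparing "aabcabac" and "bcacbaaa" position by position:
  Position 0: 'a' vs 'b' => differ
  Position 1: 'a' vs 'c' => differ
  Position 2: 'b' vs 'a' => differ
  Position 3: 'c' vs 'c' => same
  Position 4: 'a' vs 'b' => differ
  Position 5: 'b' vs 'a' => differ
  Position 6: 'a' vs 'a' => same
  Position 7: 'c' vs 'a' => differ
Total differences (Hamming distance): 6

6


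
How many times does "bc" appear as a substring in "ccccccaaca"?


Searching for "bc" in "ccccccaaca"
Scanning each position:
  Position 0: "cc" => no
  Position 1: "cc" => no
  Position 2: "cc" => no
  Position 3: "cc" => no
  Position 4: "cc" => no
  Position 5: "ca" => no
  Position 6: "aa" => no
  Position 7: "ac" => no
  Position 8: "ca" => no
Total occurrences: 0

0


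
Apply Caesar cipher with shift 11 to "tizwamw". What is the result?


Caesar cipher: shift "tizwamw" by 11
  't' (pos 19) + 11 = pos 4 = 'e'
  'i' (pos 8) + 11 = pos 19 = 't'
  'z' (pos 25) + 11 = pos 10 = 'k'
  'w' (pos 22) + 11 = pos 7 = 'h'
  'a' (pos 0) + 11 = pos 11 = 'l'
  'm' (pos 12) + 11 = pos 23 = 'x'
  'w' (pos 22) + 11 = pos 7 = 'h'
Result: etkhlxh

etkhlxh


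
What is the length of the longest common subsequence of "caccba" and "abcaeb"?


LCS of "caccba" and "abcaeb"
DP table:
           a    b    c    a    e    b
      0    0    0    0    0    0    0
  c   0    0    0    1    1    1    1
  a   0    1    1    1    2    2    2
  c   0    1    1    2    2    2    2
  c   0    1    1    2    2    2    2
  b   0    1    2    2    2    2    3
  a   0    1    2    2    3    3    3
LCS length = dp[6][6] = 3

3


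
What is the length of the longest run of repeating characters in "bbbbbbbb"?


Input: "bbbbbbbb"
Scanning for longest run:
  Position 1 ('b'): continues run of 'b', length=2
  Position 2 ('b'): continues run of 'b', length=3
  Position 3 ('b'): continues run of 'b', length=4
  Position 4 ('b'): continues run of 'b', length=5
  Position 5 ('b'): continues run of 'b', length=6
  Position 6 ('b'): continues run of 'b', length=7
  Position 7 ('b'): continues run of 'b', length=8
Longest run: 'b' with length 8

8


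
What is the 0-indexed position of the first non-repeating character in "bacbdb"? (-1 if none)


Input: bacbdb
Character frequencies:
  'a': 1
  'b': 3
  'c': 1
  'd': 1
Scanning left to right for freq == 1:
  Position 0 ('b'): freq=3, skip
  Position 1 ('a'): unique! => answer = 1

1


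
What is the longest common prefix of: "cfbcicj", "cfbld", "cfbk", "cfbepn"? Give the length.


Words: cfbcicj, cfbld, cfbk, cfbepn
  Position 0: all 'c' => match
  Position 1: all 'f' => match
  Position 2: all 'b' => match
  Position 3: ('c', 'l', 'k', 'e') => mismatch, stop
LCP = "cfb" (length 3)

3


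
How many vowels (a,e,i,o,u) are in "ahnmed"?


Input: ahnmed
Checking each character:
  'a' at position 0: vowel (running total: 1)
  'h' at position 1: consonant
  'n' at position 2: consonant
  'm' at position 3: consonant
  'e' at position 4: vowel (running total: 2)
  'd' at position 5: consonant
Total vowels: 2

2


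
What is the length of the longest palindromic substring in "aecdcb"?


Input: "aecdcb"
Checking substrings for palindromes:
  [2:5] "cdc" (len 3) => palindrome
Longest palindromic substring: "cdc" with length 3

3


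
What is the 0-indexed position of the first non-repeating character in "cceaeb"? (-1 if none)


Input: cceaeb
Character frequencies:
  'a': 1
  'b': 1
  'c': 2
  'e': 2
Scanning left to right for freq == 1:
  Position 0 ('c'): freq=2, skip
  Position 1 ('c'): freq=2, skip
  Position 2 ('e'): freq=2, skip
  Position 3 ('a'): unique! => answer = 3

3


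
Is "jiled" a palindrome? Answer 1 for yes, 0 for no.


Input: jiled
Reversed: delij
  Compare pos 0 ('j') with pos 4 ('d'): MISMATCH
  Compare pos 1 ('i') with pos 3 ('e'): MISMATCH
Result: not a palindrome

0


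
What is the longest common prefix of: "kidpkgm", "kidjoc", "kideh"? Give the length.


Words: kidpkgm, kidjoc, kideh
  Position 0: all 'k' => match
  Position 1: all 'i' => match
  Position 2: all 'd' => match
  Position 3: ('p', 'j', 'e') => mismatch, stop
LCP = "kid" (length 3)

3


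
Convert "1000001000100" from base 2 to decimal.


Input: "1000001000100" in base 2
Positional expansion:
  Digit '1' (value 1) x 2^12 = 4096
  Digit '0' (value 0) x 2^11 = 0
  Digit '0' (value 0) x 2^10 = 0
  Digit '0' (value 0) x 2^9 = 0
  Digit '0' (value 0) x 2^8 = 0
  Digit '0' (value 0) x 2^7 = 0
  Digit '1' (value 1) x 2^6 = 64
  Digit '0' (value 0) x 2^5 = 0
  Digit '0' (value 0) x 2^4 = 0
  Digit '0' (value 0) x 2^3 = 0
  Digit '1' (value 1) x 2^2 = 4
  Digit '0' (value 0) x 2^1 = 0
  Digit '0' (value 0) x 2^0 = 0
Sum = 4164

4164


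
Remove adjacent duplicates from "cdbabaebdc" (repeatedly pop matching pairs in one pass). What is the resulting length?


Input: cdbabaebdc
Stack-based adjacent duplicate removal:
  Read 'c': push. Stack: c
  Read 'd': push. Stack: cd
  Read 'b': push. Stack: cdb
  Read 'a': push. Stack: cdba
  Read 'b': push. Stack: cdbab
  Read 'a': push. Stack: cdbaba
  Read 'e': push. Stack: cdbabae
  Read 'b': push. Stack: cdbabaeb
  Read 'd': push. Stack: cdbabaebd
  Read 'c': push. Stack: cdbabaebdc
Final stack: "cdbabaebdc" (length 10)

10


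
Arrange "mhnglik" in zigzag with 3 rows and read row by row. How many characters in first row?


Zigzag "mhnglik" into 3 rows:
Placing characters:
  'm' => row 0
  'h' => row 1
  'n' => row 2
  'g' => row 1
  'l' => row 0
  'i' => row 1
  'k' => row 2
Rows:
  Row 0: "ml"
  Row 1: "hgi"
  Row 2: "nk"
First row length: 2

2


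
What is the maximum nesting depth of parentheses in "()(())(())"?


Input: "()(())(())"
Tracking depth:
  Position 0 '(': depth becomes 1
  Position 1 ')': depth becomes 0
  Position 2 '(': depth becomes 1
  Position 3 '(': depth becomes 2
  Position 4 ')': depth becomes 1
  Position 5 ')': depth becomes 0
  Position 6 '(': depth becomes 1
  Position 7 '(': depth becomes 2
  Position 8 ')': depth becomes 1
  Position 9 ')': depth becomes 0
Maximum depth reached: 2

2


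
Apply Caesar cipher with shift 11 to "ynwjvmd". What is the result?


Caesar cipher: shift "ynwjvmd" by 11
  'y' (pos 24) + 11 = pos 9 = 'j'
  'n' (pos 13) + 11 = pos 24 = 'y'
  'w' (pos 22) + 11 = pos 7 = 'h'
  'j' (pos 9) + 11 = pos 20 = 'u'
  'v' (pos 21) + 11 = pos 6 = 'g'
  'm' (pos 12) + 11 = pos 23 = 'x'
  'd' (pos 3) + 11 = pos 14 = 'o'
Result: jyhugxo

jyhugxo


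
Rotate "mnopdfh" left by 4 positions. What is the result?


Input: "mnopdfh", rotate left by 4
First 4 characters: "mnop"
Remaining characters: "dfh"
Concatenate remaining + first: "dfh" + "mnop" = "dfhmnop"

dfhmnop


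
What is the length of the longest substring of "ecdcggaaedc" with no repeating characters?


Input: "ecdcggaaedc"
Sliding window (track last position of each char):
  Position 0 ('e'): window [0,0] length 1 -- new best
  Position 1 ('c'): window [0,1] length 2 -- new best
  Position 2 ('d'): window [0,2] length 3 -- new best
  Position 3 ('c'): repeat (last at 1), move window start to 2
  Position 3 ('c'): window [2,3] length 2
  Position 4 ('g'): window [2,4] length 3
  Position 5 ('g'): repeat (last at 4), move window start to 5
  Position 5 ('g'): window [5,5] length 1
  Position 6 ('a'): window [5,6] length 2
  Position 7 ('a'): repeat (last at 6), move window start to 7
  Position 7 ('a'): window [7,7] length 1
  Position 8 ('e'): window [7,8] length 2
  Position 9 ('d'): window [7,9] length 3
  Position 10 ('c'): window [7,10] length 4 -- new best
Longest substring with no repeats: "aedc" with length 4

4


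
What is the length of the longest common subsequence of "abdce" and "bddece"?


LCS of "abdce" and "bddece"
DP table:
           b    d    d    e    c    e
      0    0    0    0    0    0    0
  a   0    0    0    0    0    0    0
  b   0    1    1    1    1    1    1
  d   0    1    2    2    2    2    2
  c   0    1    2    2    2    3    3
  e   0    1    2    2    3    3    4
LCS length = dp[5][6] = 4

4


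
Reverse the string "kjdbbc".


Input: kjdbbc
Reading characters right to left:
  Position 5: 'c'
  Position 4: 'b'
  Position 3: 'b'
  Position 2: 'd'
  Position 1: 'j'
  Position 0: 'k'
Reversed: cbbdjk

cbbdjk


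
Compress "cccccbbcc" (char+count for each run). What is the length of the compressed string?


Input: cccccbbcc
Runs:
  'c' x 5 => "c5"
  'b' x 2 => "b2"
  'c' x 2 => "c2"
Compressed: "c5b2c2"
Compressed length: 6

6


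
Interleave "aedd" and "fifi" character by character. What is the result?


Interleaving "aedd" and "fifi":
  Position 0: 'a' from first, 'f' from second => "af"
  Position 1: 'e' from first, 'i' from second => "ei"
  Position 2: 'd' from first, 'f' from second => "df"
  Position 3: 'd' from first, 'i' from second => "di"
Result: afeidfdi

afeidfdi


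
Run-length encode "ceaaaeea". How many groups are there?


Input: ceaaaeea
Scanning for consecutive runs:
  Group 1: 'c' x 1 (positions 0-0)
  Group 2: 'e' x 1 (positions 1-1)
  Group 3: 'a' x 3 (positions 2-4)
  Group 4: 'e' x 2 (positions 5-6)
  Group 5: 'a' x 1 (positions 7-7)
Total groups: 5

5


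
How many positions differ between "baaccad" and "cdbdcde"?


Comparing "baaccad" and "cdbdcde" position by position:
  Position 0: 'b' vs 'c' => DIFFER
  Position 1: 'a' vs 'd' => DIFFER
  Position 2: 'a' vs 'b' => DIFFER
  Position 3: 'c' vs 'd' => DIFFER
  Position 4: 'c' vs 'c' => same
  Position 5: 'a' vs 'd' => DIFFER
  Position 6: 'd' vs 'e' => DIFFER
Positions that differ: 6

6


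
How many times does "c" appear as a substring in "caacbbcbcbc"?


Searching for "c" in "caacbbcbcbc"
Scanning each position:
  Position 0: "c" => MATCH
  Position 1: "a" => no
  Position 2: "a" => no
  Position 3: "c" => MATCH
  Position 4: "b" => no
  Position 5: "b" => no
  Position 6: "c" => MATCH
  Position 7: "b" => no
  Position 8: "c" => MATCH
  Position 9: "b" => no
  Position 10: "c" => MATCH
Total occurrences: 5

5


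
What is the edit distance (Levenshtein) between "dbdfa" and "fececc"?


Computing edit distance: "dbdfa" -> "fececc"
DP table:
           f    e    c    e    c    c
      0    1    2    3    4    5    6
  d   1    1    2    3    4    5    6
  b   2    2    2    3    4    5    6
  d   3    3    3    3    4    5    6
  f   4    3    4    4    4    5    6
  a   5    4    4    5    5    5    6
Edit distance = dp[5][6] = 6

6


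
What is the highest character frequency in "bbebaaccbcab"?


Input: bbebaaccbcab
Character counts:
  'a': 3
  'b': 5
  'c': 3
  'e': 1
Maximum frequency: 5

5


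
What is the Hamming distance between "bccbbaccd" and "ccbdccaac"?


Comparing "bccbbaccd" and "ccbdccaac" position by position:
  Position 0: 'b' vs 'c' => differ
  Position 1: 'c' vs 'c' => same
  Position 2: 'c' vs 'b' => differ
  Position 3: 'b' vs 'd' => differ
  Position 4: 'b' vs 'c' => differ
  Position 5: 'a' vs 'c' => differ
  Position 6: 'c' vs 'a' => differ
  Position 7: 'c' vs 'a' => differ
  Position 8: 'd' vs 'c' => differ
Total differences (Hamming distance): 8

8


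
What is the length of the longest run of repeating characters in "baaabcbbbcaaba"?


Input: "baaabcbbbcaaba"
Scanning for longest run:
  Position 1 ('a'): new char, reset run to 1
  Position 2 ('a'): continues run of 'a', length=2
  Position 3 ('a'): continues run of 'a', length=3
  Position 4 ('b'): new char, reset run to 1
  Position 5 ('c'): new char, reset run to 1
  Position 6 ('b'): new char, reset run to 1
  Position 7 ('b'): continues run of 'b', length=2
  Position 8 ('b'): continues run of 'b', length=3
  Position 9 ('c'): new char, reset run to 1
  Position 10 ('a'): new char, reset run to 1
  Position 11 ('a'): continues run of 'a', length=2
  Position 12 ('b'): new char, reset run to 1
  Position 13 ('a'): new char, reset run to 1
Longest run: 'a' with length 3

3


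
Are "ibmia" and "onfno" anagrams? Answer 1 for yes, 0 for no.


Strings: "ibmia", "onfno"
Sorted first:  abiim
Sorted second: fnnoo
Differ at position 0: 'a' vs 'f' => not anagrams

0


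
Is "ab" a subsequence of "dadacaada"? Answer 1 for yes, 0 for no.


Check if "ab" is a subsequence of "dadacaada"
Greedy scan:
  Position 0 ('d'): no match needed
  Position 1 ('a'): matches sub[0] = 'a'
  Position 2 ('d'): no match needed
  Position 3 ('a'): no match needed
  Position 4 ('c'): no match needed
  Position 5 ('a'): no match needed
  Position 6 ('a'): no match needed
  Position 7 ('d'): no match needed
  Position 8 ('a'): no match needed
Only matched 1/2 characters => not a subsequence

0


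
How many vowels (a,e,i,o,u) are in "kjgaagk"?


Input: kjgaagk
Checking each character:
  'k' at position 0: consonant
  'j' at position 1: consonant
  'g' at position 2: consonant
  'a' at position 3: vowel (running total: 1)
  'a' at position 4: vowel (running total: 2)
  'g' at position 5: consonant
  'k' at position 6: consonant
Total vowels: 2

2


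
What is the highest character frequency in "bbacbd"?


Input: bbacbd
Character counts:
  'a': 1
  'b': 3
  'c': 1
  'd': 1
Maximum frequency: 3

3


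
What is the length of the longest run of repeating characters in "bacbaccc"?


Input: "bacbaccc"
Scanning for longest run:
  Position 1 ('a'): new char, reset run to 1
  Position 2 ('c'): new char, reset run to 1
  Position 3 ('b'): new char, reset run to 1
  Position 4 ('a'): new char, reset run to 1
  Position 5 ('c'): new char, reset run to 1
  Position 6 ('c'): continues run of 'c', length=2
  Position 7 ('c'): continues run of 'c', length=3
Longest run: 'c' with length 3

3


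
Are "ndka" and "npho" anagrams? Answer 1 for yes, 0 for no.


Strings: "ndka", "npho"
Sorted first:  adkn
Sorted second: hnop
Differ at position 0: 'a' vs 'h' => not anagrams

0


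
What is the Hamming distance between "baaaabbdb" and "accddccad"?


Comparing "baaaabbdb" and "accddccad" position by position:
  Position 0: 'b' vs 'a' => differ
  Position 1: 'a' vs 'c' => differ
  Position 2: 'a' vs 'c' => differ
  Position 3: 'a' vs 'd' => differ
  Position 4: 'a' vs 'd' => differ
  Position 5: 'b' vs 'c' => differ
  Position 6: 'b' vs 'c' => differ
  Position 7: 'd' vs 'a' => differ
  Position 8: 'b' vs 'd' => differ
Total differences (Hamming distance): 9

9


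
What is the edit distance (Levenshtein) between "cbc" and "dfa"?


Computing edit distance: "cbc" -> "dfa"
DP table:
           d    f    a
      0    1    2    3
  c   1    1    2    3
  b   2    2    2    3
  c   3    3    3    3
Edit distance = dp[3][3] = 3

3


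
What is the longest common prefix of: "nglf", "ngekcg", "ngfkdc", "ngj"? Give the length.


Words: nglf, ngekcg, ngfkdc, ngj
  Position 0: all 'n' => match
  Position 1: all 'g' => match
  Position 2: ('l', 'e', 'f', 'j') => mismatch, stop
LCP = "ng" (length 2)

2


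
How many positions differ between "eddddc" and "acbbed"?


Comparing "eddddc" and "acbbed" position by position:
  Position 0: 'e' vs 'a' => DIFFER
  Position 1: 'd' vs 'c' => DIFFER
  Position 2: 'd' vs 'b' => DIFFER
  Position 3: 'd' vs 'b' => DIFFER
  Position 4: 'd' vs 'e' => DIFFER
  Position 5: 'c' vs 'd' => DIFFER
Positions that differ: 6

6


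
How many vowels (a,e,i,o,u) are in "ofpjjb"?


Input: ofpjjb
Checking each character:
  'o' at position 0: vowel (running total: 1)
  'f' at position 1: consonant
  'p' at position 2: consonant
  'j' at position 3: consonant
  'j' at position 4: consonant
  'b' at position 5: consonant
Total vowels: 1

1


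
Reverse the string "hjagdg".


Input: hjagdg
Reading characters right to left:
  Position 5: 'g'
  Position 4: 'd'
  Position 3: 'g'
  Position 2: 'a'
  Position 1: 'j'
  Position 0: 'h'
Reversed: gdgajh

gdgajh


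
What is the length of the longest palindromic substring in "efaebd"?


Input: "efaebd"
Checking substrings for palindromes:
  No multi-char palindromic substrings found
Longest palindromic substring: "e" with length 1

1


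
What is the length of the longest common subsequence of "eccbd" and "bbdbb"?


LCS of "eccbd" and "bbdbb"
DP table:
           b    b    d    b    b
      0    0    0    0    0    0
  e   0    0    0    0    0    0
  c   0    0    0    0    0    0
  c   0    0    0    0    0    0
  b   0    1    1    1    1    1
  d   0    1    1    2    2    2
LCS length = dp[5][5] = 2

2


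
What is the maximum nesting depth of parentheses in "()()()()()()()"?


Input: "()()()()()()()"
Tracking depth:
  Position 0 '(': depth becomes 1
  Position 1 ')': depth becomes 0
  Position 2 '(': depth becomes 1
  Position 3 ')': depth becomes 0
  Position 4 '(': depth becomes 1
  Position 5 ')': depth becomes 0
  Position 6 '(': depth becomes 1
  Position 7 ')': depth becomes 0
  Position 8 '(': depth becomes 1
  Position 9 ')': depth becomes 0
  Position 10 '(': depth becomes 1
  Position 11 ')': depth becomes 0
  Position 12 '(': depth becomes 1
  Position 13 ')': depth becomes 0
Maximum depth reached: 1

1
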